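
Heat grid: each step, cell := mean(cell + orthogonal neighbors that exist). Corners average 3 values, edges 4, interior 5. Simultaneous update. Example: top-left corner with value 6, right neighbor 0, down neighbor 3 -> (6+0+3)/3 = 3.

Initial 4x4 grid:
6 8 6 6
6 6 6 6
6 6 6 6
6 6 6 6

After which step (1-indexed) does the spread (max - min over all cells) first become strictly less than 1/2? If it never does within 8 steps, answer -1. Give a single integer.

Step 1: max=20/3, min=6, spread=2/3
Step 2: max=391/60, min=6, spread=31/60
Step 3: max=3451/540, min=6, spread=211/540
  -> spread < 1/2 first at step 3
Step 4: max=340843/54000, min=6, spread=16843/54000
Step 5: max=3054643/486000, min=27079/4500, spread=130111/486000
Step 6: max=91122367/14580000, min=1627159/270000, spread=3255781/14580000
Step 7: max=2724753691/437400000, min=1631107/270000, spread=82360351/437400000
Step 8: max=81483316891/13122000000, min=294106441/48600000, spread=2074577821/13122000000

Answer: 3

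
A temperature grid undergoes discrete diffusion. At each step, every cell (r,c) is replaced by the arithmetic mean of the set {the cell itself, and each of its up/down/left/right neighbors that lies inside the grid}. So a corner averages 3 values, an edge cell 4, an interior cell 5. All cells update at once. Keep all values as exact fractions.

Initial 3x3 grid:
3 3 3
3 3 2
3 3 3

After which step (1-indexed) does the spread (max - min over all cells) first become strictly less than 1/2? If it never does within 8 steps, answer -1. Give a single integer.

Answer: 1

Derivation:
Step 1: max=3, min=8/3, spread=1/3
  -> spread < 1/2 first at step 1
Step 2: max=3, min=653/240, spread=67/240
Step 3: max=593/200, min=6043/2160, spread=1807/10800
Step 4: max=15839/5400, min=2434037/864000, spread=33401/288000
Step 5: max=1576609/540000, min=22098067/7776000, spread=3025513/38880000
Step 6: max=83644051/28800000, min=8866273133/3110400000, spread=53531/995328
Step 7: max=22536883949/7776000000, min=533839074151/186624000000, spread=450953/11943936
Step 8: max=2698351389481/933120000000, min=32083416439397/11197440000000, spread=3799043/143327232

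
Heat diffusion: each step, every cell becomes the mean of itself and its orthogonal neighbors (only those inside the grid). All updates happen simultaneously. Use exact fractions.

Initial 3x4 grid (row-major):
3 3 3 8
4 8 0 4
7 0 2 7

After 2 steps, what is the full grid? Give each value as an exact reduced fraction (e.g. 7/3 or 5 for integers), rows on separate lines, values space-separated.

After step 1:
  10/3 17/4 7/2 5
  11/2 3 17/5 19/4
  11/3 17/4 9/4 13/3
After step 2:
  157/36 169/48 323/80 53/12
  31/8 102/25 169/50 1049/240
  161/36 79/24 427/120 34/9

Answer: 157/36 169/48 323/80 53/12
31/8 102/25 169/50 1049/240
161/36 79/24 427/120 34/9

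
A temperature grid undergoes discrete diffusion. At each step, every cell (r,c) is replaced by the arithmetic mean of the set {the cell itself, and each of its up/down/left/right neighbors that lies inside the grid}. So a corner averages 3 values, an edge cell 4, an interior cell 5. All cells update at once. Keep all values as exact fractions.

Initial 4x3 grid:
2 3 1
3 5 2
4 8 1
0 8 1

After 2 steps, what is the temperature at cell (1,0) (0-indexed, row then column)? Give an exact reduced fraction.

Step 1: cell (1,0) = 7/2
Step 2: cell (1,0) = 847/240
Full grid after step 2:
  107/36 697/240 7/3
  847/240 179/50 229/80
  329/80 102/25 827/240
  4 1007/240 127/36

Answer: 847/240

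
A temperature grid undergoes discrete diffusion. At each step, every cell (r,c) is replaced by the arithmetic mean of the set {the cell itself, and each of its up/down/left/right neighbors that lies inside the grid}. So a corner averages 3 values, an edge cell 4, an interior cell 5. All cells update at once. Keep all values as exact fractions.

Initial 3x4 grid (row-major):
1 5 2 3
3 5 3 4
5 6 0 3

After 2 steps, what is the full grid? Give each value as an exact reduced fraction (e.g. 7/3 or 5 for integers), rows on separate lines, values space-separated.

After step 1:
  3 13/4 13/4 3
  7/2 22/5 14/5 13/4
  14/3 4 3 7/3
After step 2:
  13/4 139/40 123/40 19/6
  467/120 359/100 167/50 683/240
  73/18 241/60 91/30 103/36

Answer: 13/4 139/40 123/40 19/6
467/120 359/100 167/50 683/240
73/18 241/60 91/30 103/36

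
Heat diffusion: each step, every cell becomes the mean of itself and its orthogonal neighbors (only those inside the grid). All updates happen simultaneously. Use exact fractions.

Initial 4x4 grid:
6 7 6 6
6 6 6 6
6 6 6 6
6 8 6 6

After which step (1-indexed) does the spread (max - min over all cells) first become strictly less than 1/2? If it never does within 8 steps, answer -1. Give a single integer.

Step 1: max=20/3, min=6, spread=2/3
Step 2: max=391/60, min=6, spread=31/60
Step 3: max=3451/540, min=1813/300, spread=469/1350
  -> spread < 1/2 first at step 3
Step 4: max=102529/16200, min=54703/9000, spread=10159/40500
Step 5: max=3066019/486000, min=1975237/324000, spread=206327/972000
Step 6: max=45803009/7290000, min=59360173/9720000, spread=5131517/29160000
Step 7: max=2741350771/437400000, min=356849969/58320000, spread=129952007/874800000
Step 8: max=641015243/102515625, min=53609738137/8748000000, spread=3270687797/26244000000

Answer: 3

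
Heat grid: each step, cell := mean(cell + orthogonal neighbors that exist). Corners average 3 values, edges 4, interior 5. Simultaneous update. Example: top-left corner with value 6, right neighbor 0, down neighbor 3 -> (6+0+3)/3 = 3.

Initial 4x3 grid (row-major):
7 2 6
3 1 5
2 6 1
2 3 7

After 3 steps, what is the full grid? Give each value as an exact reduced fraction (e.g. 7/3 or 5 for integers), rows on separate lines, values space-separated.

Answer: 1339/360 167/45 2111/540
803/240 2201/600 2639/720
2411/720 167/50 2791/720
1709/540 1757/480 4013/1080

Derivation:
After step 1:
  4 4 13/3
  13/4 17/5 13/4
  13/4 13/5 19/4
  7/3 9/2 11/3
After step 2:
  15/4 59/15 139/36
  139/40 33/10 59/15
  343/120 37/10 107/30
  121/36 131/40 155/36
After step 3:
  1339/360 167/45 2111/540
  803/240 2201/600 2639/720
  2411/720 167/50 2791/720
  1709/540 1757/480 4013/1080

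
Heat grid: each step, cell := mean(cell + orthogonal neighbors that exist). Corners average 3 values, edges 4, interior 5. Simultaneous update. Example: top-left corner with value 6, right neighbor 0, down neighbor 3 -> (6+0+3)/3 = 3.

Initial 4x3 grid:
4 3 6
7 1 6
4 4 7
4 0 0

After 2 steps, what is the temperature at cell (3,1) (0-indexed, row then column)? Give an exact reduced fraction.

Answer: 51/20

Derivation:
Step 1: cell (3,1) = 2
Step 2: cell (3,1) = 51/20
Full grid after step 2:
  73/18 521/120 9/2
  1057/240 199/50 369/80
  877/240 92/25 887/240
  113/36 51/20 103/36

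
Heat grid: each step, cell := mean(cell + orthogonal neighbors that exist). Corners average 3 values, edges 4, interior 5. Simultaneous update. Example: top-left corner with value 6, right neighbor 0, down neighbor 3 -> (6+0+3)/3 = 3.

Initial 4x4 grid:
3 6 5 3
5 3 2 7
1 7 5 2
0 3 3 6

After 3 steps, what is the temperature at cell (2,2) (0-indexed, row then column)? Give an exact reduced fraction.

Step 1: cell (2,2) = 19/5
Step 2: cell (2,2) = 17/4
Step 3: cell (2,2) = 1187/300
Full grid after step 3:
  4403/1080 30193/7200 10211/2400 3133/720
  26473/7200 12041/3000 8483/2000 313/75
  23537/7200 4321/1200 1187/300 383/90
  6203/2160 5963/1800 1391/360 2167/540

Answer: 1187/300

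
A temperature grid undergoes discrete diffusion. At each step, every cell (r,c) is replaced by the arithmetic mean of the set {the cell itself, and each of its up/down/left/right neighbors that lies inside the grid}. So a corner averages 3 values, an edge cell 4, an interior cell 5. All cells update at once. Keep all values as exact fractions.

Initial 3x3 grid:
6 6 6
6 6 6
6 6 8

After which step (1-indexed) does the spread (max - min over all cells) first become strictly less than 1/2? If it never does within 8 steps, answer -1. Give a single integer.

Step 1: max=20/3, min=6, spread=2/3
Step 2: max=59/9, min=6, spread=5/9
Step 3: max=689/108, min=6, spread=41/108
  -> spread < 1/2 first at step 3
Step 4: max=41011/6480, min=1091/180, spread=347/1296
Step 5: max=2439737/388800, min=10957/1800, spread=2921/15552
Step 6: max=145796539/23328000, min=1321483/216000, spread=24611/186624
Step 7: max=8716802033/1399680000, min=29816741/4860000, spread=207329/2239488
Step 8: max=521914752451/83980800000, min=1594001599/259200000, spread=1746635/26873856

Answer: 3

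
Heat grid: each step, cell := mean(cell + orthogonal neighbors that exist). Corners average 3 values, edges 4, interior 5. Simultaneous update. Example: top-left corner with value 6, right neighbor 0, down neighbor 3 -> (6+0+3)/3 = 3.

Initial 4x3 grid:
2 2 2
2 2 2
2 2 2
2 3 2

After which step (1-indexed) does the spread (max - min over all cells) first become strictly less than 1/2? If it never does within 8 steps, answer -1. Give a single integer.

Answer: 1

Derivation:
Step 1: max=7/3, min=2, spread=1/3
  -> spread < 1/2 first at step 1
Step 2: max=547/240, min=2, spread=67/240
Step 3: max=4757/2160, min=2, spread=437/2160
Step 4: max=1885531/864000, min=2009/1000, spread=29951/172800
Step 5: max=16767821/7776000, min=6829/3375, spread=206761/1555200
Step 6: max=6676995571/3110400000, min=10965671/5400000, spread=14430763/124416000
Step 7: max=398355741689/186624000000, min=881652727/432000000, spread=139854109/1492992000
Step 8: max=23817351890251/11197440000000, min=79611228977/38880000000, spread=7114543559/89579520000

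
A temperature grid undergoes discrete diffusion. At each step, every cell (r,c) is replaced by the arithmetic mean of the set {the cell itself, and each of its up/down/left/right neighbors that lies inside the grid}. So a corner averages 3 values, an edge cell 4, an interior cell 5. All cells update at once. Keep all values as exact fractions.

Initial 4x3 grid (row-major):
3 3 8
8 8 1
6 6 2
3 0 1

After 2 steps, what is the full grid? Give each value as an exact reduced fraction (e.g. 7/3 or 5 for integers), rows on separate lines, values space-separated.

Answer: 197/36 581/120 19/4
82/15 261/50 329/80
97/20 407/100 253/80
15/4 109/40 2

Derivation:
After step 1:
  14/3 11/2 4
  25/4 26/5 19/4
  23/4 22/5 5/2
  3 5/2 1
After step 2:
  197/36 581/120 19/4
  82/15 261/50 329/80
  97/20 407/100 253/80
  15/4 109/40 2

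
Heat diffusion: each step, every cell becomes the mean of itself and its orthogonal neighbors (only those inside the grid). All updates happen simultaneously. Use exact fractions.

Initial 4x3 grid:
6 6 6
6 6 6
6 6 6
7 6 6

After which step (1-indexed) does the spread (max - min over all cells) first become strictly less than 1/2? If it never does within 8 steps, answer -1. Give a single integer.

Step 1: max=19/3, min=6, spread=1/3
  -> spread < 1/2 first at step 1
Step 2: max=113/18, min=6, spread=5/18
Step 3: max=1337/216, min=6, spread=41/216
Step 4: max=159737/25920, min=6, spread=4217/25920
Step 5: max=9540349/1555200, min=43279/7200, spread=38417/311040
Step 6: max=571072211/93312000, min=866597/144000, spread=1903471/18662400
Step 7: max=34193309089/5598720000, min=26035759/4320000, spread=18038617/223948800
Step 8: max=2048807382851/335923200000, min=2345726759/388800000, spread=883978523/13436928000

Answer: 1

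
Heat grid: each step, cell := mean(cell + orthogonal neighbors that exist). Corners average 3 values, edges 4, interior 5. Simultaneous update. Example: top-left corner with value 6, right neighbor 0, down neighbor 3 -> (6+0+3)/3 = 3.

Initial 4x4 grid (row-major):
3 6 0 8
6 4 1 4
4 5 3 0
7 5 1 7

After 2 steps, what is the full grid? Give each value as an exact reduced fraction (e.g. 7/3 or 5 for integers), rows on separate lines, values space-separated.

After step 1:
  5 13/4 15/4 4
  17/4 22/5 12/5 13/4
  11/2 21/5 2 7/2
  16/3 9/2 4 8/3
After step 2:
  25/6 41/10 67/20 11/3
  383/80 37/10 79/25 263/80
  1157/240 103/25 161/50 137/48
  46/9 541/120 79/24 61/18

Answer: 25/6 41/10 67/20 11/3
383/80 37/10 79/25 263/80
1157/240 103/25 161/50 137/48
46/9 541/120 79/24 61/18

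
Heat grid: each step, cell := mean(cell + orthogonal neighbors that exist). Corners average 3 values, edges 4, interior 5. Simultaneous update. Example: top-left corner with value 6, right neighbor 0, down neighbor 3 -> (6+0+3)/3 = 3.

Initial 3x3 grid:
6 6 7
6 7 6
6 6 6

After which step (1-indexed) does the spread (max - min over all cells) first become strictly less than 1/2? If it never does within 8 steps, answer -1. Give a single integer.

Answer: 2

Derivation:
Step 1: max=13/2, min=6, spread=1/2
Step 2: max=58/9, min=489/80, spread=239/720
  -> spread < 1/2 first at step 2
Step 3: max=45527/7200, min=2207/360, spread=1387/7200
Step 4: max=204841/32400, min=133669/21600, spread=347/2592
Step 5: max=12218477/1944000, min=8023943/1296000, spread=2921/31104
Step 6: max=732266269/116640000, min=483050221/77760000, spread=24611/373248
Step 7: max=43842087593/6998400000, min=29012090687/4665600000, spread=207329/4478976
Step 8: max=2628268475521/419904000000, min=1743081926389/279936000000, spread=1746635/53747712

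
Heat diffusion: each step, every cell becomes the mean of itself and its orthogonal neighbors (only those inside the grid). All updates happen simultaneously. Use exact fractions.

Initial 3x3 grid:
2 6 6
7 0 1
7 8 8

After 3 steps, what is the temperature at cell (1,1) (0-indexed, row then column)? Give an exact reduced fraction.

Step 1: cell (1,1) = 22/5
Step 2: cell (1,1) = 107/25
Step 3: cell (1,1) = 7229/1500
Full grid after step 3:
  1639/360 29909/7200 9149/2160
  1087/225 7229/1500 21281/4800
  11999/2160 8327/1600 5537/1080

Answer: 7229/1500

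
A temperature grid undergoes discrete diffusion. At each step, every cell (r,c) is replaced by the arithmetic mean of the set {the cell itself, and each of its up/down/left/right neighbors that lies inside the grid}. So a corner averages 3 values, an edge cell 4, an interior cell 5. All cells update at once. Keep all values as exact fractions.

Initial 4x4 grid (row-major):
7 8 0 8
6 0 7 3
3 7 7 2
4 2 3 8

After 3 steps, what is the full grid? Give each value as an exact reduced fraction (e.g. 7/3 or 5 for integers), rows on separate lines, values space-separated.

After step 1:
  7 15/4 23/4 11/3
  4 28/5 17/5 5
  5 19/5 26/5 5
  3 4 5 13/3
After step 2:
  59/12 221/40 497/120 173/36
  27/5 411/100 499/100 64/15
  79/20 118/25 112/25 293/60
  4 79/20 139/30 43/9
After step 3:
  1901/360 701/150 4379/900 4757/1080
  5513/1200 4949/1000 13193/3000 17051/3600
  1807/400 2121/500 1778/375 16567/3600
  119/30 5191/1200 16057/3600 2573/540

Answer: 1901/360 701/150 4379/900 4757/1080
5513/1200 4949/1000 13193/3000 17051/3600
1807/400 2121/500 1778/375 16567/3600
119/30 5191/1200 16057/3600 2573/540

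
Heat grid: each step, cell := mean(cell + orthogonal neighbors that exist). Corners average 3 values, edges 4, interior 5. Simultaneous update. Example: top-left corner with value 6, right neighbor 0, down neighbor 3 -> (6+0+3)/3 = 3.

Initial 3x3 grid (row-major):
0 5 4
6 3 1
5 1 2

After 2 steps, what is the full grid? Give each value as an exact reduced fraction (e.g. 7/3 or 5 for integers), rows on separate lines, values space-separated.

After step 1:
  11/3 3 10/3
  7/2 16/5 5/2
  4 11/4 4/3
After step 2:
  61/18 33/10 53/18
  431/120 299/100 311/120
  41/12 677/240 79/36

Answer: 61/18 33/10 53/18
431/120 299/100 311/120
41/12 677/240 79/36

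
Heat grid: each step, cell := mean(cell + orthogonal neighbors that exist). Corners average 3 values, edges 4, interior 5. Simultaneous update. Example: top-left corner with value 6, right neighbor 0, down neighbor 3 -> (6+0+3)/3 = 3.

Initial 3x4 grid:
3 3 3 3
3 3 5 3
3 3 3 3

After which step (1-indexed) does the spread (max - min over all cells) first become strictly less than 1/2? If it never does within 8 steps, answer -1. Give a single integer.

Step 1: max=7/2, min=3, spread=1/2
Step 2: max=173/50, min=3, spread=23/50
  -> spread < 1/2 first at step 2
Step 3: max=8011/2400, min=613/200, spread=131/480
Step 4: max=71351/21600, min=11191/3600, spread=841/4320
Step 5: max=28462051/8640000, min=2253373/720000, spread=56863/345600
Step 6: max=254814341/77760000, min=20429543/6480000, spread=386393/3110400
Step 7: max=101705723131/31104000000, min=8196358813/2592000000, spread=26795339/248832000
Step 8: max=6082535714129/1866240000000, min=493646149667/155520000000, spread=254051069/2985984000

Answer: 2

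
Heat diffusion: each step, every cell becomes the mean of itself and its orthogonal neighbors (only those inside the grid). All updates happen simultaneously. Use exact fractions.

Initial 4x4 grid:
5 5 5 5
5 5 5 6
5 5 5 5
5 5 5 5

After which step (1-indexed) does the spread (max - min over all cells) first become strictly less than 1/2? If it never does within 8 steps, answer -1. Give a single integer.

Step 1: max=16/3, min=5, spread=1/3
  -> spread < 1/2 first at step 1
Step 2: max=631/120, min=5, spread=31/120
Step 3: max=5611/1080, min=5, spread=211/1080
Step 4: max=556843/108000, min=5, spread=16843/108000
Step 5: max=4998643/972000, min=45079/9000, spread=130111/972000
Step 6: max=149442367/29160000, min=2707159/540000, spread=3255781/29160000
Step 7: max=4474353691/874800000, min=2711107/540000, spread=82360351/874800000
Step 8: max=133971316891/26244000000, min=488506441/97200000, spread=2074577821/26244000000

Answer: 1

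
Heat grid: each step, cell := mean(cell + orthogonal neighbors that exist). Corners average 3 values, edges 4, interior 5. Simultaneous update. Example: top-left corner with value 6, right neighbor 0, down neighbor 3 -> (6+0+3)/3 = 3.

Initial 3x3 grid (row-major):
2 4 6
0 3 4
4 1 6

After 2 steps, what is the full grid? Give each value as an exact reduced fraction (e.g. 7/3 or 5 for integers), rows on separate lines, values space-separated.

After step 1:
  2 15/4 14/3
  9/4 12/5 19/4
  5/3 7/2 11/3
After step 2:
  8/3 769/240 79/18
  499/240 333/100 929/240
  89/36 337/120 143/36

Answer: 8/3 769/240 79/18
499/240 333/100 929/240
89/36 337/120 143/36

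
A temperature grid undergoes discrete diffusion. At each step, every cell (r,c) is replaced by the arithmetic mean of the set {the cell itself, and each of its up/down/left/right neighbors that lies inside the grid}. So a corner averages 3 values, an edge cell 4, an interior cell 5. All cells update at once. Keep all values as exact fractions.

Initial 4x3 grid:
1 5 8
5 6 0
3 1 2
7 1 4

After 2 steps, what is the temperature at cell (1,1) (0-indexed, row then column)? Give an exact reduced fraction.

Step 1: cell (1,1) = 17/5
Step 2: cell (1,1) = 15/4
Full grid after step 2:
  149/36 41/10 40/9
  889/240 15/4 809/240
  841/240 3 641/240
  131/36 237/80 22/9

Answer: 15/4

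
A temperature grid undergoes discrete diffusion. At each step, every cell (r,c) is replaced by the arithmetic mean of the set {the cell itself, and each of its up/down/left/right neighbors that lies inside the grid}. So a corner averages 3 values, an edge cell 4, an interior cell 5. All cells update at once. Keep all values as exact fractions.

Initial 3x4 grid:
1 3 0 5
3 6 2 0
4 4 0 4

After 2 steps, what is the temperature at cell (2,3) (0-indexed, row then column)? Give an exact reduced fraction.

Answer: 79/36

Derivation:
Step 1: cell (2,3) = 4/3
Step 2: cell (2,3) = 79/36
Full grid after step 2:
  25/9 41/15 31/15 83/36
  131/40 147/50 259/100 147/80
  32/9 199/60 67/30 79/36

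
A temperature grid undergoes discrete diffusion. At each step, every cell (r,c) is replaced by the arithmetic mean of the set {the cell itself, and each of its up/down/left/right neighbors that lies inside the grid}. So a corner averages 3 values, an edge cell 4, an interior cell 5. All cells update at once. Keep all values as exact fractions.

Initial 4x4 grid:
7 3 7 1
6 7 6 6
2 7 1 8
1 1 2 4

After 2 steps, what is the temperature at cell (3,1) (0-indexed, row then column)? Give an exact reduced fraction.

Answer: 581/240

Derivation:
Step 1: cell (3,1) = 11/4
Step 2: cell (3,1) = 581/240
Full grid after step 2:
  101/18 1283/240 1219/240 85/18
  619/120 263/50 51/10 301/60
  433/120 419/100 411/100 73/15
  97/36 581/240 853/240 137/36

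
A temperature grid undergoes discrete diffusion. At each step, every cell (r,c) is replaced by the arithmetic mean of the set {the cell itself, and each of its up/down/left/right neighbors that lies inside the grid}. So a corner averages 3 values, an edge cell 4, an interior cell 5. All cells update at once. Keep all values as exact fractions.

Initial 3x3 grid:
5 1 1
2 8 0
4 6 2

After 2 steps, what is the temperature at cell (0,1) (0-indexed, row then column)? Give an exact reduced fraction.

Step 1: cell (0,1) = 15/4
Step 2: cell (0,1) = 629/240
Full grid after step 2:
  67/18 629/240 43/18
  889/240 393/100 569/240
  55/12 113/30 125/36

Answer: 629/240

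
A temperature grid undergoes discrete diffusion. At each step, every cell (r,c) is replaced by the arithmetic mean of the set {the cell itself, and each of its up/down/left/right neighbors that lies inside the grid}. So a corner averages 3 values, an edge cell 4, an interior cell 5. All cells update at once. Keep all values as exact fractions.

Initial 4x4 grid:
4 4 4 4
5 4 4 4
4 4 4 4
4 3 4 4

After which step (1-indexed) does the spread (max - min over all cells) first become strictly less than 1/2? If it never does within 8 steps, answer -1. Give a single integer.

Step 1: max=13/3, min=11/3, spread=2/3
Step 2: max=511/120, min=449/120, spread=31/60
Step 3: max=4531/1080, min=4633/1200, spread=3613/10800
  -> spread < 1/2 first at step 3
Step 4: max=26813/6480, min=419849/108000, spread=81103/324000
Step 5: max=4003891/972000, min=4227103/1080000, spread=1994983/9720000
Step 6: max=23863013/5832000, min=38226413/9720000, spread=2317913/14580000
Step 7: max=3566359531/874800000, min=3831196723/972000000, spread=1182824803/8748000000
Step 8: max=21318809693/5248800000, min=34547000933/8748000000, spread=1476522833/13122000000

Answer: 3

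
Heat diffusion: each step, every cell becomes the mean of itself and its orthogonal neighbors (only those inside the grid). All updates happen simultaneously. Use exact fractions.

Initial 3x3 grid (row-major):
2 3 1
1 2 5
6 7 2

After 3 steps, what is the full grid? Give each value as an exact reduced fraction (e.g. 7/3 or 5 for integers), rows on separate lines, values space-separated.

Answer: 1957/720 521/200 1031/360
44687/14400 9997/3000 22981/7200
2059/540 54037/14400 8311/2160

Derivation:
After step 1:
  2 2 3
  11/4 18/5 5/2
  14/3 17/4 14/3
After step 2:
  9/4 53/20 5/2
  781/240 151/50 413/120
  35/9 1031/240 137/36
After step 3:
  1957/720 521/200 1031/360
  44687/14400 9997/3000 22981/7200
  2059/540 54037/14400 8311/2160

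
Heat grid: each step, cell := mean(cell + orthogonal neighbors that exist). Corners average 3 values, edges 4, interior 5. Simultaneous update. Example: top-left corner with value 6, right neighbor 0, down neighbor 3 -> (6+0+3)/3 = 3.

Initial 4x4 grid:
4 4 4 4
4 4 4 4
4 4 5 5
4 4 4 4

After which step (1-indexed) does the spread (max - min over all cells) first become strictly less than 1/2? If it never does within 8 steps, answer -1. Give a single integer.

Step 1: max=9/2, min=4, spread=1/2
Step 2: max=1049/240, min=4, spread=89/240
  -> spread < 1/2 first at step 2
Step 3: max=584/135, min=4, spread=44/135
Step 4: max=69677/16200, min=2413/600, spread=2263/8100
Step 5: max=83033/19440, min=24209/6000, spread=7181/30375
Step 6: max=30981337/7290000, min=546851/135000, spread=1451383/7290000
Step 7: max=925174183/218700000, min=3290927/810000, spread=36623893/218700000
Step 8: max=27656676001/6561000000, min=165018379/40500000, spread=923698603/6561000000

Answer: 2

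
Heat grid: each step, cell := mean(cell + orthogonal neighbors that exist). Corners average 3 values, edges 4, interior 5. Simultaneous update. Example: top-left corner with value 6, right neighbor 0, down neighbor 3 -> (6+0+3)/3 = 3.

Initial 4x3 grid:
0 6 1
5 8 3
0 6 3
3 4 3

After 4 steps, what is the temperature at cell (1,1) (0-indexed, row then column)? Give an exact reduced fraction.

Step 1: cell (1,1) = 28/5
Step 2: cell (1,1) = 411/100
Step 3: cell (1,1) = 513/125
Step 4: cell (1,1) = 464707/120000
Full grid after step 4:
  495551/129600 1134943/288000 504301/129600
  833611/216000 464707/120000 428743/108000
  787271/216000 690673/180000 411823/108000
  231563/64800 194809/54000 30361/8100

Answer: 464707/120000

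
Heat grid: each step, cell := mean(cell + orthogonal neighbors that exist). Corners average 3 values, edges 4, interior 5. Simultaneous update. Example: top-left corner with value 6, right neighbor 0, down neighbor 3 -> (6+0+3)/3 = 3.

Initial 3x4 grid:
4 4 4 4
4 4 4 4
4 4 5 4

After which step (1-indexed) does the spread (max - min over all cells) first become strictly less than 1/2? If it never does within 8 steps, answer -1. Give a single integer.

Answer: 1

Derivation:
Step 1: max=13/3, min=4, spread=1/3
  -> spread < 1/2 first at step 1
Step 2: max=511/120, min=4, spread=31/120
Step 3: max=4531/1080, min=4, spread=211/1080
Step 4: max=448897/108000, min=7247/1800, spread=14077/108000
Step 5: max=4028407/972000, min=435683/108000, spread=5363/48600
Step 6: max=120380809/29160000, min=242869/60000, spread=93859/1166400
Step 7: max=7208674481/1749600000, min=394136467/97200000, spread=4568723/69984000
Step 8: max=431684435629/104976000000, min=11845618889/2916000000, spread=8387449/167961600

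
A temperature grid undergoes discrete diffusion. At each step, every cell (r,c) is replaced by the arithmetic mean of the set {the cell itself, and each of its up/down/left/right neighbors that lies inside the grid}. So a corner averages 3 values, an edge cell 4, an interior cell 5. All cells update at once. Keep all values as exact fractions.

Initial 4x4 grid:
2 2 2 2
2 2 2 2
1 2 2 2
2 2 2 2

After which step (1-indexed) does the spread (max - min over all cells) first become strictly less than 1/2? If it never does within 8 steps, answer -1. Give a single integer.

Step 1: max=2, min=5/3, spread=1/3
  -> spread < 1/2 first at step 1
Step 2: max=2, min=209/120, spread=31/120
Step 3: max=2, min=1949/1080, spread=211/1080
Step 4: max=2, min=199157/108000, spread=16843/108000
Step 5: max=17921/9000, min=1805357/972000, spread=130111/972000
Step 6: max=1072841/540000, min=54677633/29160000, spread=3255781/29160000
Step 7: max=1068893/540000, min=1649246309/874800000, spread=82360351/874800000
Step 8: max=191893559/97200000, min=49736683109/26244000000, spread=2074577821/26244000000

Answer: 1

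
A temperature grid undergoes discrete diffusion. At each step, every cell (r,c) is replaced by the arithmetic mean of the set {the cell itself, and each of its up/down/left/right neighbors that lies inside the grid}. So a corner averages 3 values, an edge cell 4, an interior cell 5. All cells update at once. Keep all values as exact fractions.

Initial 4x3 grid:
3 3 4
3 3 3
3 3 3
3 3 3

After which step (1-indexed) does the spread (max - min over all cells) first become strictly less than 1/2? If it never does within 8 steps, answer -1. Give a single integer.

Step 1: max=10/3, min=3, spread=1/3
  -> spread < 1/2 first at step 1
Step 2: max=59/18, min=3, spread=5/18
Step 3: max=689/216, min=3, spread=41/216
Step 4: max=81977/25920, min=3, spread=4217/25920
Step 5: max=4874749/1555200, min=21679/7200, spread=38417/311040
Step 6: max=291136211/93312000, min=434597/144000, spread=1903471/18662400
Step 7: max=17397149089/5598720000, min=13075759/4320000, spread=18038617/223948800
Step 8: max=1041037782851/335923200000, min=1179326759/388800000, spread=883978523/13436928000

Answer: 1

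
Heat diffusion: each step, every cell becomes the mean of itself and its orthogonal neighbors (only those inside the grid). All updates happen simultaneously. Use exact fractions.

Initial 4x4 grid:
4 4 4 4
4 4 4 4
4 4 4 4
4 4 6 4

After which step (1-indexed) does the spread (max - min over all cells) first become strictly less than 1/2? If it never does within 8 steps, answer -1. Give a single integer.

Answer: 3

Derivation:
Step 1: max=14/3, min=4, spread=2/3
Step 2: max=271/60, min=4, spread=31/60
Step 3: max=2371/540, min=4, spread=211/540
  -> spread < 1/2 first at step 3
Step 4: max=232843/54000, min=4, spread=16843/54000
Step 5: max=2082643/486000, min=18079/4500, spread=130111/486000
Step 6: max=61962367/14580000, min=1087159/270000, spread=3255781/14580000
Step 7: max=1849953691/437400000, min=1091107/270000, spread=82360351/437400000
Step 8: max=55239316891/13122000000, min=196906441/48600000, spread=2074577821/13122000000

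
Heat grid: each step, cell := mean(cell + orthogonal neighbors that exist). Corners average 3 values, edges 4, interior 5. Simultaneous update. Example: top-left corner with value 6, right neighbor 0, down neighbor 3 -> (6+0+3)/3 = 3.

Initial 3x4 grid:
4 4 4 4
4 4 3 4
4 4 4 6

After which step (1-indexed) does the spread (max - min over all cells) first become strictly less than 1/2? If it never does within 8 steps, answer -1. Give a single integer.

Step 1: max=14/3, min=15/4, spread=11/12
Step 2: max=79/18, min=311/80, spread=361/720
Step 3: max=4589/1080, min=3139/800, spread=7027/21600
  -> spread < 1/2 first at step 3
Step 4: max=540917/129600, min=94523/24000, spread=9529/40500
Step 5: max=32121193/7776000, min=426469/108000, spread=56617/311040
Step 6: max=1913639087/466560000, min=51317917/12960000, spread=2647763/18662400
Step 7: max=114290153533/27993600000, min=3086631803/777600000, spread=25371269/223948800
Step 8: max=6834017598647/1679616000000, min=185642141077/46656000000, spread=1207204159/13436928000

Answer: 3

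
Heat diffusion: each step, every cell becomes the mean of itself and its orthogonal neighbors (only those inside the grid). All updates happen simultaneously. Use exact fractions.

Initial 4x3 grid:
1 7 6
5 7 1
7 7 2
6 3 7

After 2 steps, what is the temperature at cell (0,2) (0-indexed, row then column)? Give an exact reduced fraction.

Step 1: cell (0,2) = 14/3
Step 2: cell (0,2) = 167/36
Full grid after step 2:
  175/36 393/80 167/36
  1259/240 497/100 1099/240
  1307/240 537/100 349/80
  52/9 1217/240 14/3

Answer: 167/36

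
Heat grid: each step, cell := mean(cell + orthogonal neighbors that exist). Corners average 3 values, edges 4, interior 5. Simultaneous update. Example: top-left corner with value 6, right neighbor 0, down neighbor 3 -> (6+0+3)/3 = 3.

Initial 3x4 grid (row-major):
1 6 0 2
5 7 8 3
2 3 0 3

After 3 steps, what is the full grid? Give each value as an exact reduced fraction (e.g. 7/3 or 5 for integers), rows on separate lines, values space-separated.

After step 1:
  4 7/2 4 5/3
  15/4 29/5 18/5 4
  10/3 3 7/2 2
After step 2:
  15/4 173/40 383/120 29/9
  1013/240 393/100 209/50 169/60
  121/36 469/120 121/40 19/6
After step 3:
  2951/720 4559/1200 13427/3600 3323/1080
  54943/14400 24677/6000 5143/1500 12047/3600
  8273/2160 6401/1800 357/100 1081/360

Answer: 2951/720 4559/1200 13427/3600 3323/1080
54943/14400 24677/6000 5143/1500 12047/3600
8273/2160 6401/1800 357/100 1081/360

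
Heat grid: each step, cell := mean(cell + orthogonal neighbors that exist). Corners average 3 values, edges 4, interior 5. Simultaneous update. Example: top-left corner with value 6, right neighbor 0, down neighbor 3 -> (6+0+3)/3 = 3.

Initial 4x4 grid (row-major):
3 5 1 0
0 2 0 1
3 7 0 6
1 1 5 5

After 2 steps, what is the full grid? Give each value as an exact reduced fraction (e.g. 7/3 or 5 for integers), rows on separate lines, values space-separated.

Answer: 89/36 583/240 343/240 47/36
613/240 219/100 209/100 373/240
541/240 61/20 51/20 821/240
95/36 631/240 911/240 133/36

Derivation:
After step 1:
  8/3 11/4 3/2 2/3
  2 14/5 4/5 7/4
  11/4 13/5 18/5 3
  5/3 7/2 11/4 16/3
After step 2:
  89/36 583/240 343/240 47/36
  613/240 219/100 209/100 373/240
  541/240 61/20 51/20 821/240
  95/36 631/240 911/240 133/36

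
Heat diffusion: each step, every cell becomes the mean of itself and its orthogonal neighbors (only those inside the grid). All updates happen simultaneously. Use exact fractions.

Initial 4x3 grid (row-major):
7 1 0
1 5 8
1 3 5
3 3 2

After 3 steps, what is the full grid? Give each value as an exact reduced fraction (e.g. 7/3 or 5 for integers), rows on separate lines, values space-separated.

After step 1:
  3 13/4 3
  7/2 18/5 9/2
  2 17/5 9/2
  7/3 11/4 10/3
After step 2:
  13/4 257/80 43/12
  121/40 73/20 39/10
  337/120 13/4 59/15
  85/36 709/240 127/36
After step 3:
  253/80 3287/960 2567/720
  191/60 1363/400 113/30
  103/36 3983/1200 263/72
  5849/2160 8707/2880 7499/2160

Answer: 253/80 3287/960 2567/720
191/60 1363/400 113/30
103/36 3983/1200 263/72
5849/2160 8707/2880 7499/2160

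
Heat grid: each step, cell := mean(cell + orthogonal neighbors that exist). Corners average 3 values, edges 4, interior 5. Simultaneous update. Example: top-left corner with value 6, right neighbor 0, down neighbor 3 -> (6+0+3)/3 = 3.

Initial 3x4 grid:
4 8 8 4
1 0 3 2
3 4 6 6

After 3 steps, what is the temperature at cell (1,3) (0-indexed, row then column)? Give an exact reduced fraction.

Step 1: cell (1,3) = 15/4
Step 2: cell (1,3) = 1013/240
Step 3: cell (1,3) = 12659/2880
Full grid after step 3:
  8207/2160 5977/1440 1321/288 4949/1080
  155/48 1503/400 2501/600 12659/2880
  412/135 2461/720 73/18 9163/2160

Answer: 12659/2880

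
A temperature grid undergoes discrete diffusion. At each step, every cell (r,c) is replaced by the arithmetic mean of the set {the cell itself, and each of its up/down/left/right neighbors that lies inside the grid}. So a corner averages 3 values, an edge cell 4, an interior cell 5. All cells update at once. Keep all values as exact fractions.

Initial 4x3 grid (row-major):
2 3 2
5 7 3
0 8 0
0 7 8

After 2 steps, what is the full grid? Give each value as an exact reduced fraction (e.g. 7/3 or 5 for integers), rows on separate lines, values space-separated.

After step 1:
  10/3 7/2 8/3
  7/2 26/5 3
  13/4 22/5 19/4
  7/3 23/4 5
After step 2:
  31/9 147/40 55/18
  917/240 98/25 937/240
  809/240 467/100 343/80
  34/9 1049/240 31/6

Answer: 31/9 147/40 55/18
917/240 98/25 937/240
809/240 467/100 343/80
34/9 1049/240 31/6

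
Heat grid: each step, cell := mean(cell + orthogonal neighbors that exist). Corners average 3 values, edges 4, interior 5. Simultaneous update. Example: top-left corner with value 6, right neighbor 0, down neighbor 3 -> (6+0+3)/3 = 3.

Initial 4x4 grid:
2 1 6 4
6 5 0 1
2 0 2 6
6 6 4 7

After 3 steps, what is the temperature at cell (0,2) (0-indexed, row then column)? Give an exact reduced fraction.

Step 1: cell (0,2) = 11/4
Step 2: cell (0,2) = 763/240
Step 3: cell (0,2) = 21181/7200
Full grid after step 3:
  1139/360 7559/2400 21181/7200 1717/540
  8039/2400 2969/1000 187/60 22831/7200
  25213/7200 1303/375 10187/3000 27367/7200
  107/27 27763/7200 29707/7200 4577/1080

Answer: 21181/7200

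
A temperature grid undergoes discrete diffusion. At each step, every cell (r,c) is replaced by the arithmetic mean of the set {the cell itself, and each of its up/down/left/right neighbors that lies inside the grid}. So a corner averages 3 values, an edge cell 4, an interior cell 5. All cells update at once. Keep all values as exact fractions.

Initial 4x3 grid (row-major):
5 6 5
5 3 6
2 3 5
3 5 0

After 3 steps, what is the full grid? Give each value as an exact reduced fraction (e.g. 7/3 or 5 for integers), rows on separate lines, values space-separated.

After step 1:
  16/3 19/4 17/3
  15/4 23/5 19/4
  13/4 18/5 7/2
  10/3 11/4 10/3
After step 2:
  83/18 407/80 91/18
  127/30 429/100 1111/240
  209/60 177/50 911/240
  28/9 781/240 115/36
After step 3:
  10031/2160 22853/4800 2659/540
  3739/900 1089/250 31987/7200
  12931/3600 5509/1500 27287/7200
  7091/2160 47159/14400 461/135

Answer: 10031/2160 22853/4800 2659/540
3739/900 1089/250 31987/7200
12931/3600 5509/1500 27287/7200
7091/2160 47159/14400 461/135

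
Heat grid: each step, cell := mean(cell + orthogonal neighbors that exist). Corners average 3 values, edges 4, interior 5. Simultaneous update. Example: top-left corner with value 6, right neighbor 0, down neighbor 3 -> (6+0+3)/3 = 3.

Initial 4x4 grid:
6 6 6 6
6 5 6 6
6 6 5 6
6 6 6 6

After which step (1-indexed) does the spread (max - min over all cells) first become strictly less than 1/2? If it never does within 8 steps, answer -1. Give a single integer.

Answer: 1

Derivation:
Step 1: max=6, min=28/5, spread=2/5
  -> spread < 1/2 first at step 1
Step 2: max=6, min=57/10, spread=3/10
Step 3: max=707/120, min=5783/1000, spread=163/1500
Step 4: max=21209/3600, min=174157/30000, spread=3877/45000
Step 5: max=632939/108000, min=1748773/300000, spread=42259/1350000
Step 6: max=759341/129600, min=31499021/5400000, spread=210281/8100000
Step 7: max=568621787/97200000, min=454128671/77760000, spread=3843793/388800000
Step 8: max=17055734549/2916000000, min=141929735377/24300000000, spread=302078797/36450000000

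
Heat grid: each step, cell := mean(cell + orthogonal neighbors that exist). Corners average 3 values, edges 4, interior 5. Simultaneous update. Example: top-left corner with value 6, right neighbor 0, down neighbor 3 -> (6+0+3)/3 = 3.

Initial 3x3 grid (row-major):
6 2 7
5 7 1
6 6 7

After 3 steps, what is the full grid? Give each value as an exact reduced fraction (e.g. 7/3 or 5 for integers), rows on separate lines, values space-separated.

After step 1:
  13/3 11/2 10/3
  6 21/5 11/2
  17/3 13/2 14/3
After step 2:
  95/18 521/120 43/9
  101/20 277/50 177/40
  109/18 631/120 50/9
After step 3:
  5281/1080 35887/7200 1219/270
  6577/1200 4923/1000 12179/2400
  5891/1080 40337/7200 2743/540

Answer: 5281/1080 35887/7200 1219/270
6577/1200 4923/1000 12179/2400
5891/1080 40337/7200 2743/540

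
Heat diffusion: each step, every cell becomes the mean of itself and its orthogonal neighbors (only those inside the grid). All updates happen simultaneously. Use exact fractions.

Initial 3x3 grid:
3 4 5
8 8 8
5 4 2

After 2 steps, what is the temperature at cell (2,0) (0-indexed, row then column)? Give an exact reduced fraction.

Step 1: cell (2,0) = 17/3
Step 2: cell (2,0) = 197/36
Full grid after step 2:
  16/3 331/60 197/36
  173/30 279/50 1349/240
  197/36 1289/240 91/18

Answer: 197/36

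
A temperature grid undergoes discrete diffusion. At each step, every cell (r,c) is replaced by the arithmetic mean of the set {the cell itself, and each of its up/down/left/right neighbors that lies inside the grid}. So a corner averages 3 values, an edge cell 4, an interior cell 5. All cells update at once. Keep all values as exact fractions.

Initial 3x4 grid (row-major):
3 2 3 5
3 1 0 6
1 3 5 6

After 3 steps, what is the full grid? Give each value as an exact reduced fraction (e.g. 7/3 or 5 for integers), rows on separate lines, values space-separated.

Answer: 4903/2160 18043/7200 22003/7200 407/108
341/150 4943/2000 2473/750 56461/14400
631/270 9709/3600 6157/1800 1805/432

Derivation:
After step 1:
  8/3 9/4 5/2 14/3
  2 9/5 3 17/4
  7/3 5/2 7/2 17/3
After step 2:
  83/36 553/240 149/48 137/36
  11/5 231/100 301/100 211/48
  41/18 38/15 11/3 161/36
After step 3:
  4903/2160 18043/7200 22003/7200 407/108
  341/150 4943/2000 2473/750 56461/14400
  631/270 9709/3600 6157/1800 1805/432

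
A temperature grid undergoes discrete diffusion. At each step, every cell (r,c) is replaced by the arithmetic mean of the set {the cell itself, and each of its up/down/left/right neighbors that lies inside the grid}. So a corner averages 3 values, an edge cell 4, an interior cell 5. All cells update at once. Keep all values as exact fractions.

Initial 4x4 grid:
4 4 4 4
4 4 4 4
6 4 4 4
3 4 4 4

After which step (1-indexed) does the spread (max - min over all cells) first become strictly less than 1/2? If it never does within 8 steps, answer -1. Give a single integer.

Step 1: max=9/2, min=15/4, spread=3/4
Step 2: max=1049/240, min=63/16, spread=13/30
  -> spread < 1/2 first at step 2
Step 3: max=3381/800, min=191/48, spread=593/2400
Step 4: max=906167/216000, min=4, spread=42167/216000
Step 5: max=997099/240000, min=866867/216000, spread=305221/2160000
Step 6: max=805769729/194400000, min=542987/135000, spread=23868449/194400000
Step 7: max=3611698927/874800000, min=43529057/10800000, spread=8584531/87480000
Step 8: max=721129888517/174960000000, min=196275541/48600000, spread=14537940917/174960000000

Answer: 2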